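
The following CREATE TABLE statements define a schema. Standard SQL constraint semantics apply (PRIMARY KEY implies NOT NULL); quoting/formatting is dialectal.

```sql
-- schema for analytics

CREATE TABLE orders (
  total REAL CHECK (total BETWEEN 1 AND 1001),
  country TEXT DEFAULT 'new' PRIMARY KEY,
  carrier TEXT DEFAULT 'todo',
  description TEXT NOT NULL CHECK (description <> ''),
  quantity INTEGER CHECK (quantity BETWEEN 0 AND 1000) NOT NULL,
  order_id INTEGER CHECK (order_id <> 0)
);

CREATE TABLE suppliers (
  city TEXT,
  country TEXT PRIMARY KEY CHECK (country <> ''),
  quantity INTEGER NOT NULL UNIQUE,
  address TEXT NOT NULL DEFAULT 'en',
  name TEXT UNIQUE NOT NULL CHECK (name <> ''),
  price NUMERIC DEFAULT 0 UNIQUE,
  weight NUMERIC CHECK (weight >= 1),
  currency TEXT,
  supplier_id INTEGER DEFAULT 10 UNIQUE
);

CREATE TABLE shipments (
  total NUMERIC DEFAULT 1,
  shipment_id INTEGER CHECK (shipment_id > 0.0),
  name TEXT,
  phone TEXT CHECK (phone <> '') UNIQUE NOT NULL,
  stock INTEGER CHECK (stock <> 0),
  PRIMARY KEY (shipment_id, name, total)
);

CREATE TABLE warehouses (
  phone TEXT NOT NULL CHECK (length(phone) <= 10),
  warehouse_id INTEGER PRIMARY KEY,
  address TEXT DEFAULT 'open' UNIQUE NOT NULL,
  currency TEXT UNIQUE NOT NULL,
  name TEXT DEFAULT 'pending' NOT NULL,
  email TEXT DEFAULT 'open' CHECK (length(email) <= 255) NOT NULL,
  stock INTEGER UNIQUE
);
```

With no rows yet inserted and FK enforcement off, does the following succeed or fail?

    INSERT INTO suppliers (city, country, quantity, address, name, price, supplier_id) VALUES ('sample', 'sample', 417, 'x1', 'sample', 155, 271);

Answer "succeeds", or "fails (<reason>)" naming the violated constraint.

succeeds

NOT NULL columns: address is supplied; country is supplied; name is supplied; quantity is supplied.
CHECK constraints: 'sample' satisfies (country <> ''); 'sample' satisfies (name <> '').
No constraint is violated.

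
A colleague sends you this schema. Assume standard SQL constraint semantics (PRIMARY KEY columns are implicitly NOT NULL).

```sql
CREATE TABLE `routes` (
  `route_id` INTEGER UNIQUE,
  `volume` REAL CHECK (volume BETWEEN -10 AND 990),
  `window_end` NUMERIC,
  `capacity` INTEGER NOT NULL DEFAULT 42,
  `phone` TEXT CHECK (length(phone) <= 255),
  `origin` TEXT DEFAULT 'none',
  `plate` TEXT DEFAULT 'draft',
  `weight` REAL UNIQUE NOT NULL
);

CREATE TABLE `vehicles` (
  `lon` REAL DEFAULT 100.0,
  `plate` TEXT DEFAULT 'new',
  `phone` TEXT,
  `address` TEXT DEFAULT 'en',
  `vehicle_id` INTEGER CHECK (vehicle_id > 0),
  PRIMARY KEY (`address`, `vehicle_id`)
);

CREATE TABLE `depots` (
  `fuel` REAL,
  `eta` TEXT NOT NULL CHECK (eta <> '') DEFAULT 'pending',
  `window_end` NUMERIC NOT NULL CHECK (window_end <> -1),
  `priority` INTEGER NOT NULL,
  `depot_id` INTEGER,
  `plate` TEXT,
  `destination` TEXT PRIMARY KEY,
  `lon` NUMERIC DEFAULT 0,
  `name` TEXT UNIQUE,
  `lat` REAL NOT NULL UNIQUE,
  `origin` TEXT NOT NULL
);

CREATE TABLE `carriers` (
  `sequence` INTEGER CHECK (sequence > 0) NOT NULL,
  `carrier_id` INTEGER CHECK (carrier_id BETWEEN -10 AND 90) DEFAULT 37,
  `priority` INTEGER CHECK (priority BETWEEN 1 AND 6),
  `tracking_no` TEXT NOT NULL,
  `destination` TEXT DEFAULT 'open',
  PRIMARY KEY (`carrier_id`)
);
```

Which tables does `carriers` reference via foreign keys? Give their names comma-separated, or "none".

No column in carriers has a REFERENCES clause.

none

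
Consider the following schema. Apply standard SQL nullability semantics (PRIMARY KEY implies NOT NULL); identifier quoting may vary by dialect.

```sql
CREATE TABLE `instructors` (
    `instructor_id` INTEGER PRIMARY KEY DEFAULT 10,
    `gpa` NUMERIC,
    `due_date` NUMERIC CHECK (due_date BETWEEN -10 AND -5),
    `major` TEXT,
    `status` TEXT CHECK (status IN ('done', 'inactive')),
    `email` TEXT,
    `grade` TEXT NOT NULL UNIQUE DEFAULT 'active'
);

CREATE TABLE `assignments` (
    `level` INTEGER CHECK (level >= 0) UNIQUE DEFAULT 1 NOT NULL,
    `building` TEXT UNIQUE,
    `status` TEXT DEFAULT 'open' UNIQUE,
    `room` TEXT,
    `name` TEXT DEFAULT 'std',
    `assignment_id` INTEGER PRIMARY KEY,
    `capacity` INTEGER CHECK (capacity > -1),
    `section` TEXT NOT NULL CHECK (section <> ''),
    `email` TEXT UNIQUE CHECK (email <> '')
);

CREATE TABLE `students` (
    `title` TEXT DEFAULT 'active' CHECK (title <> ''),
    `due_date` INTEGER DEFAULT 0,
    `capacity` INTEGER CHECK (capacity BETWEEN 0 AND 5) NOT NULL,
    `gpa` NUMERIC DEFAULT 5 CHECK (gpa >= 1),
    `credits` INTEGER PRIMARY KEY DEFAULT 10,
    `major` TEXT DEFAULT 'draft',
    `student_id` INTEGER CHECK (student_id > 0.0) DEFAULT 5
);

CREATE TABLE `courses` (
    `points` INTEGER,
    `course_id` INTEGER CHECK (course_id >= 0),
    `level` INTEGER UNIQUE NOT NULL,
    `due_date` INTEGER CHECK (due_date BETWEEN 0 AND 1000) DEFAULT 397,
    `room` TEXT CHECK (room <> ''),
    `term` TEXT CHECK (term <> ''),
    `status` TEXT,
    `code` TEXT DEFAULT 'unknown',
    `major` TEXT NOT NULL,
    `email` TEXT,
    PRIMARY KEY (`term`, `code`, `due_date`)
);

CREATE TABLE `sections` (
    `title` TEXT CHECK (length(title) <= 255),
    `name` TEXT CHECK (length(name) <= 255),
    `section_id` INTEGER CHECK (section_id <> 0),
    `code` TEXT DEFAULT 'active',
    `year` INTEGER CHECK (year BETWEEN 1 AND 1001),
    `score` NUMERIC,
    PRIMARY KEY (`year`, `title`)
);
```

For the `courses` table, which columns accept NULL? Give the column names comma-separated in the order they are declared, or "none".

points, course_id, room, status, email

- points: no NOT NULL constraint applies → nullable.
- course_id: CHECK does not forbid NULL (a CHECK constraint passes when its expression is NULL) → nullable.
- level: declared NOT NULL → not nullable.
- due_date: part of the PRIMARY KEY, which implies NOT NULL → not nullable.
- room: CHECK does not forbid NULL (a CHECK constraint passes when its expression is NULL) → nullable.
- term: part of the PRIMARY KEY, which implies NOT NULL → not nullable.
- status: no NOT NULL constraint applies → nullable.
- code: part of the PRIMARY KEY, which implies NOT NULL → not nullable.
- major: declared NOT NULL → not nullable.
- email: no NOT NULL constraint applies → nullable.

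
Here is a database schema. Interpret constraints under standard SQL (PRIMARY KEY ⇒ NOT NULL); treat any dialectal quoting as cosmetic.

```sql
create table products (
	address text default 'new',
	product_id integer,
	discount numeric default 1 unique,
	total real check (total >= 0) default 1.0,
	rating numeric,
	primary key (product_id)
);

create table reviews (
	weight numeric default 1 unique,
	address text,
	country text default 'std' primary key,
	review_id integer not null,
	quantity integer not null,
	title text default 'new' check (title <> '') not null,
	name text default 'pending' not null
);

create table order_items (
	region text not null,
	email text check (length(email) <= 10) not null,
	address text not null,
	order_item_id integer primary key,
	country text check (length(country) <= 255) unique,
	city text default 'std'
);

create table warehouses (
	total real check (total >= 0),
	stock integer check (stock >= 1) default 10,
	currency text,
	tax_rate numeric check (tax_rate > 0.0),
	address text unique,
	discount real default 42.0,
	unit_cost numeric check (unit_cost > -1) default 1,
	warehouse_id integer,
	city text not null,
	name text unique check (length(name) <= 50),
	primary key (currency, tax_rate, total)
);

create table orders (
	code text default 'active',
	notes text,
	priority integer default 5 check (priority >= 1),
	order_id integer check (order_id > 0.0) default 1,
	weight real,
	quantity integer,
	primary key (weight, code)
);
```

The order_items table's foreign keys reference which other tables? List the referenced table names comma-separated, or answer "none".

none

No column in order_items has a REFERENCES clause.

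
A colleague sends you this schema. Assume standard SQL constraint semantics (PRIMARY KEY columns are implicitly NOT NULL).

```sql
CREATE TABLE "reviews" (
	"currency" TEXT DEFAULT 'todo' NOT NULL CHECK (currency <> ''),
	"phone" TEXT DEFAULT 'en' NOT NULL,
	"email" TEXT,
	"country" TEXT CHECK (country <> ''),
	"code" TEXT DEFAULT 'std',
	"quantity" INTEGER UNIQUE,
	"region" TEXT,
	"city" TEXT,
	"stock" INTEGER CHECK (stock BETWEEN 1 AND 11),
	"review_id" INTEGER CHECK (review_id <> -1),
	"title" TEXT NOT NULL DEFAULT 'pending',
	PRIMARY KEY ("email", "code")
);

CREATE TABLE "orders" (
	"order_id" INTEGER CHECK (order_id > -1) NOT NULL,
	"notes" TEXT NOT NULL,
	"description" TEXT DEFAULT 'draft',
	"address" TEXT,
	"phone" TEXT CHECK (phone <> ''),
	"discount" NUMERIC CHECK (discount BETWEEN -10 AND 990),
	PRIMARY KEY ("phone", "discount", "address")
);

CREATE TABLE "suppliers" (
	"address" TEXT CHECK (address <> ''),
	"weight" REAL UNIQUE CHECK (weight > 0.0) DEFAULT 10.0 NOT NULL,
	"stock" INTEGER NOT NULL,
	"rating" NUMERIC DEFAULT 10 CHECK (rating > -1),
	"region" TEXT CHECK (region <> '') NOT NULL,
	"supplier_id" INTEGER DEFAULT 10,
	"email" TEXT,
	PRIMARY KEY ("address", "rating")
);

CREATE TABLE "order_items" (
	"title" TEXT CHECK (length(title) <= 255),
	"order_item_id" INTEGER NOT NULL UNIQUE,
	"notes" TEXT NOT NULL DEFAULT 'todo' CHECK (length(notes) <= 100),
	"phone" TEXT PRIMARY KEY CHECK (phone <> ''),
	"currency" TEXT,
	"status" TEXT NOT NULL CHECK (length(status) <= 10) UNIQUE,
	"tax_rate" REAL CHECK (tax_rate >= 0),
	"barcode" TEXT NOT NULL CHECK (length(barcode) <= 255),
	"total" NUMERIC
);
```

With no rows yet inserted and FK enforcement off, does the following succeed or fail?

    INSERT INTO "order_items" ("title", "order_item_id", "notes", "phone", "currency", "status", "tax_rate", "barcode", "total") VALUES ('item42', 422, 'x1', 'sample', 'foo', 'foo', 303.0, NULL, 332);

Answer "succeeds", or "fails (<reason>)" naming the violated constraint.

fails (NOT NULL on barcode)

barcode is explicitly set to NULL, but barcode is declared NOT NULL.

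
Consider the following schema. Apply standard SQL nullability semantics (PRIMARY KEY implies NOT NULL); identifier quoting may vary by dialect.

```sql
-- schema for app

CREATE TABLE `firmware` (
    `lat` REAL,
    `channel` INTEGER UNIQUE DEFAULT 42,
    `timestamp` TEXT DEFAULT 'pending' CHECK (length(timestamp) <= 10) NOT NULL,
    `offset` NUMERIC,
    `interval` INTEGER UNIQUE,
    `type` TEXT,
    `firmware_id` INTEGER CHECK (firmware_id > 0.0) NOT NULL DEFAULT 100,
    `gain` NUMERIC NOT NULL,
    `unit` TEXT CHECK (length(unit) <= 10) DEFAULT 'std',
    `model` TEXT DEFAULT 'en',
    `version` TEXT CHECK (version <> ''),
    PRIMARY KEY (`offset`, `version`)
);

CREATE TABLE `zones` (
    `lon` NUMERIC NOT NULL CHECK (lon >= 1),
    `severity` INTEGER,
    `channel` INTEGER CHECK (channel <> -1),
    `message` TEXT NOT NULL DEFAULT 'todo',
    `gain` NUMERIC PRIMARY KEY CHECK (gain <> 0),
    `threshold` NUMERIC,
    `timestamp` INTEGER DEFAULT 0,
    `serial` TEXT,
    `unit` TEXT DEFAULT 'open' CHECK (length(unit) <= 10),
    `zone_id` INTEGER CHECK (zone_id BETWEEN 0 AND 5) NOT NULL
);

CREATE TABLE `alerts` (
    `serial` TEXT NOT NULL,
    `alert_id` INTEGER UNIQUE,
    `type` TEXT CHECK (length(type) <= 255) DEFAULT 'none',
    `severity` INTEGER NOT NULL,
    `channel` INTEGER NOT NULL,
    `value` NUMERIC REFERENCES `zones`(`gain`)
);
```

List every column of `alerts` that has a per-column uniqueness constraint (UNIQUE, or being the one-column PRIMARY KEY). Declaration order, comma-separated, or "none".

alert_id

- serial: no UNIQUE or single-column PK constraint.
- alert_id: declared UNIQUE → unique.
- type: no UNIQUE or single-column PK constraint.
- severity: no UNIQUE or single-column PK constraint.
- channel: no UNIQUE or single-column PK constraint.
- value: no UNIQUE or single-column PK constraint.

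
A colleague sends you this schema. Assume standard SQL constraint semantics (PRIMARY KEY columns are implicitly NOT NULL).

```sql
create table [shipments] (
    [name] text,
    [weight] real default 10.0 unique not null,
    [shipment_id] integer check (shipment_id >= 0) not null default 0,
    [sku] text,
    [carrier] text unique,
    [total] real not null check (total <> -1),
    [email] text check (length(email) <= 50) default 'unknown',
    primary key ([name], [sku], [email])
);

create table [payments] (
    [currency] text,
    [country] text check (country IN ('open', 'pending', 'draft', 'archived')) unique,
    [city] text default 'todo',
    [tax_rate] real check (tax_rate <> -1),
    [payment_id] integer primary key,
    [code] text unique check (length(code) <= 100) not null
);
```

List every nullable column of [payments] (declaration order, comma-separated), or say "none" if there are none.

- currency: no NOT NULL constraint applies → nullable.
- country: CHECK does not forbid NULL (a CHECK constraint passes when its expression is NULL) → nullable.
- city: DEFAULT only fills an omitted column; an explicit NULL is still allowed → nullable.
- tax_rate: CHECK does not forbid NULL (a CHECK constraint passes when its expression is NULL) → nullable.
- payment_id: part of the PRIMARY KEY, which implies NOT NULL → not nullable.
- code: declared NOT NULL → not nullable.

currency, country, city, tax_rate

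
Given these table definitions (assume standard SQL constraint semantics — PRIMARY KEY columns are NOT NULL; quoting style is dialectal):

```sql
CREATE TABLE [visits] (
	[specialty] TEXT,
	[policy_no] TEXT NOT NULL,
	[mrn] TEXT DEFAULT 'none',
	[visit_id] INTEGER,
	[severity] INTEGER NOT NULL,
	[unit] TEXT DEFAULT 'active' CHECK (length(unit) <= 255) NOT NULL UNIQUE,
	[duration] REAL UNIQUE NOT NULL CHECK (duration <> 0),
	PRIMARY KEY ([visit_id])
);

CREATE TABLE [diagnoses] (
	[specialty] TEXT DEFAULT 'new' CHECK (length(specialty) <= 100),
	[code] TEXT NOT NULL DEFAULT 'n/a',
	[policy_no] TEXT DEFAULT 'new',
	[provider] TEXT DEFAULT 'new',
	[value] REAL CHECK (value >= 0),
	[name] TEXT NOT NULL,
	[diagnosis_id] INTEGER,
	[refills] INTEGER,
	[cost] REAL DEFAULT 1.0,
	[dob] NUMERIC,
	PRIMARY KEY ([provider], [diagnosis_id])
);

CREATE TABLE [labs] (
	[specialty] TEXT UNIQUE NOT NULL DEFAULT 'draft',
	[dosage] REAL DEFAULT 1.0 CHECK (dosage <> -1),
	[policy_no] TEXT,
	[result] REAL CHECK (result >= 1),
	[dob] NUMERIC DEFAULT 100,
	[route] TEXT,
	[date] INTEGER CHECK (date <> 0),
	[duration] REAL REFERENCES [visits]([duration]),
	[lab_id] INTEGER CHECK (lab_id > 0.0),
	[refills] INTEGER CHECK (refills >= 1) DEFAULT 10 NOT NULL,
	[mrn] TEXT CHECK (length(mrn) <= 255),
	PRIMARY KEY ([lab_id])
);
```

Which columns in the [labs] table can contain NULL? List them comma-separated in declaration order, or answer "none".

- specialty: declared NOT NULL → not nullable.
- dosage: CHECK does not forbid NULL (a CHECK constraint passes when its expression is NULL) → nullable.
- policy_no: no NOT NULL constraint applies → nullable.
- result: CHECK does not forbid NULL (a CHECK constraint passes when its expression is NULL) → nullable.
- dob: DEFAULT only fills an omitted column; an explicit NULL is still allowed → nullable.
- route: no NOT NULL constraint applies → nullable.
- date: CHECK does not forbid NULL (a CHECK constraint passes when its expression is NULL) → nullable.
- duration: a foreign key column may be NULL unless separately constrained → nullable.
- lab_id: part of the PRIMARY KEY, which implies NOT NULL → not nullable.
- refills: declared NOT NULL → not nullable.
- mrn: CHECK does not forbid NULL (a CHECK constraint passes when its expression is NULL) → nullable.

dosage, policy_no, result, dob, route, date, duration, mrn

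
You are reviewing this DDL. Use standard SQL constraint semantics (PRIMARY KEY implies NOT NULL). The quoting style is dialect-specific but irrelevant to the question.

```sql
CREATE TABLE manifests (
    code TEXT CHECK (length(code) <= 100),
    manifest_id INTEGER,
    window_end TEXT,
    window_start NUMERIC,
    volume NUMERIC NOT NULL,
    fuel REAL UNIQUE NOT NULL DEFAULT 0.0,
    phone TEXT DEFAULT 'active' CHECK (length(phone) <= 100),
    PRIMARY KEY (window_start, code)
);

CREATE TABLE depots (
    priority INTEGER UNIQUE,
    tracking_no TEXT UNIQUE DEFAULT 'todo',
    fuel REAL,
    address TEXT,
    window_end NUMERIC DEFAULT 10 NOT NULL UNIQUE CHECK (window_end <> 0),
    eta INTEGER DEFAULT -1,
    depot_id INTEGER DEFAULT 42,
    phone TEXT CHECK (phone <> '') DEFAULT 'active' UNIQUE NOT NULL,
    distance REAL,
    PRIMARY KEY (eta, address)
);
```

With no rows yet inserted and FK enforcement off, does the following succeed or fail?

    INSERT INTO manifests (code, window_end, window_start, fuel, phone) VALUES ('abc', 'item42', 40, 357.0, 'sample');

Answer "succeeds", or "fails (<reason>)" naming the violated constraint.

volume is omitted from the column list and has no DEFAULT, so it would receive NULL.
But volume is declared NOT NULL.

fails (NOT NULL on volume)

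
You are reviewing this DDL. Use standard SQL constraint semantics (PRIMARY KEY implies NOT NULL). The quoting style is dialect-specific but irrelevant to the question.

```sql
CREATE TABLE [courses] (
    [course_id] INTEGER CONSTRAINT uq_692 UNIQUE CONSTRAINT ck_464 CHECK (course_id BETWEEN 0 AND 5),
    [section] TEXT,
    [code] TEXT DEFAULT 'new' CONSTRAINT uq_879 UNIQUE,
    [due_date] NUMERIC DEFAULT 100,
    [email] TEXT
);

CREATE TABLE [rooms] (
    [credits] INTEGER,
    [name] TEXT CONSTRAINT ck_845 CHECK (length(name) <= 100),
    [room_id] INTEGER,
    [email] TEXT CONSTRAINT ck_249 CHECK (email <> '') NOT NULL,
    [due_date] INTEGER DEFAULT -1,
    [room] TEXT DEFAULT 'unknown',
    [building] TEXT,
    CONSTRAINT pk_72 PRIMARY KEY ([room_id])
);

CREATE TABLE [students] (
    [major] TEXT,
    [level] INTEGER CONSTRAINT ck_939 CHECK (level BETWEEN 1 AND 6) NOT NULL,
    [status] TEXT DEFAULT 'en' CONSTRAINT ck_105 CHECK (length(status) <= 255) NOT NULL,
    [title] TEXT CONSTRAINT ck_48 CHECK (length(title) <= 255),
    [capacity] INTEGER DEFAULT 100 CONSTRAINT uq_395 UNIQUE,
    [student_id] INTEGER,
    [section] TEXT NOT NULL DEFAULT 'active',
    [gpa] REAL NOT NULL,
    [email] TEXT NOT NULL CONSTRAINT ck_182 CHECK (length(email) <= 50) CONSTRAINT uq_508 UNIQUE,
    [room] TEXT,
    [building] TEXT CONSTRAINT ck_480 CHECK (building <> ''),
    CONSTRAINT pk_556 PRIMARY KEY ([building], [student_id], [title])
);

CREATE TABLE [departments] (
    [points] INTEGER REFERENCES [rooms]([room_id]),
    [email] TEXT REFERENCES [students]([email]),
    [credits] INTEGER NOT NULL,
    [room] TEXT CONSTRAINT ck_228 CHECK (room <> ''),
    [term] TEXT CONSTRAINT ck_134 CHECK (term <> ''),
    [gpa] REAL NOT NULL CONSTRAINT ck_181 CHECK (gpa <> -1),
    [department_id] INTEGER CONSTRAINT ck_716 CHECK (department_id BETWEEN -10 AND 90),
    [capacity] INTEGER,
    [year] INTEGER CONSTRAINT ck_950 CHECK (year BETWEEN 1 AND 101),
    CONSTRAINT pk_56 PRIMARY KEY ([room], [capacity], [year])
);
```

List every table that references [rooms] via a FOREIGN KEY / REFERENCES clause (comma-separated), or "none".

departments

- departments.points references rooms(room_id).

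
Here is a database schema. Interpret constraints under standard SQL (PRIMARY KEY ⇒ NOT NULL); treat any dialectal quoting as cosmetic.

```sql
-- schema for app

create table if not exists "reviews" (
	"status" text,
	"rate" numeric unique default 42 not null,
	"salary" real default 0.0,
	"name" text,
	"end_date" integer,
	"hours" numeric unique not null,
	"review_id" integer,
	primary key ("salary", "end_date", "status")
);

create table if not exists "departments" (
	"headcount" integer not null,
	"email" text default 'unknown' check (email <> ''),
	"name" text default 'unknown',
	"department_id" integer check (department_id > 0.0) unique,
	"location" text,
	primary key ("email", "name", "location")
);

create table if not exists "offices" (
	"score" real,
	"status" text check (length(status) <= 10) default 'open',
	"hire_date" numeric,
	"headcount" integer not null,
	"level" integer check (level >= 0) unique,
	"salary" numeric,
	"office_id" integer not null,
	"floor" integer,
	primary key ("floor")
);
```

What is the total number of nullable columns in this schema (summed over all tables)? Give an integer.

reviews: 2 nullable (name, review_id — PK (salary, end_date, status) and explicit NOT NULL columns excluded).
departments: 1 nullable (department_id — PK (email, name, location) and explicit NOT NULL columns excluded).
offices: 5 nullable (score, status, hire_date, level, salary — PK (floor) and explicit NOT NULL columns excluded).
Total: 2 + 1 + 5 = 8.

8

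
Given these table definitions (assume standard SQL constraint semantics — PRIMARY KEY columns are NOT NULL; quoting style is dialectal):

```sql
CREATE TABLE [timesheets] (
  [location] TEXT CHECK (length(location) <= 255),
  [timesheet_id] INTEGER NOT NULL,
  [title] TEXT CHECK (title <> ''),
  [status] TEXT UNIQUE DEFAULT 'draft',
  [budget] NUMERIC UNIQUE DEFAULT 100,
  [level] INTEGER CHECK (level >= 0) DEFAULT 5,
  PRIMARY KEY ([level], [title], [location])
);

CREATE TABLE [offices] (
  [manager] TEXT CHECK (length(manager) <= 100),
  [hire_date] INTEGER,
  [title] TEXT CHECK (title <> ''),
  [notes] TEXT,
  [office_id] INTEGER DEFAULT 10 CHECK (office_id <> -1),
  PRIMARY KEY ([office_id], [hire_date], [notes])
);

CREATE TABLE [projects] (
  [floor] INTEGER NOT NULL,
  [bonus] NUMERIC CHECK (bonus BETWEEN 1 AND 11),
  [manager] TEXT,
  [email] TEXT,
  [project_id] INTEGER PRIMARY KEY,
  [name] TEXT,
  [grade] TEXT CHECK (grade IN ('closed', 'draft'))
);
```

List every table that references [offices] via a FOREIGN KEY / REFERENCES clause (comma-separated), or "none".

none

No REFERENCES clause anywhere in the schema names offices.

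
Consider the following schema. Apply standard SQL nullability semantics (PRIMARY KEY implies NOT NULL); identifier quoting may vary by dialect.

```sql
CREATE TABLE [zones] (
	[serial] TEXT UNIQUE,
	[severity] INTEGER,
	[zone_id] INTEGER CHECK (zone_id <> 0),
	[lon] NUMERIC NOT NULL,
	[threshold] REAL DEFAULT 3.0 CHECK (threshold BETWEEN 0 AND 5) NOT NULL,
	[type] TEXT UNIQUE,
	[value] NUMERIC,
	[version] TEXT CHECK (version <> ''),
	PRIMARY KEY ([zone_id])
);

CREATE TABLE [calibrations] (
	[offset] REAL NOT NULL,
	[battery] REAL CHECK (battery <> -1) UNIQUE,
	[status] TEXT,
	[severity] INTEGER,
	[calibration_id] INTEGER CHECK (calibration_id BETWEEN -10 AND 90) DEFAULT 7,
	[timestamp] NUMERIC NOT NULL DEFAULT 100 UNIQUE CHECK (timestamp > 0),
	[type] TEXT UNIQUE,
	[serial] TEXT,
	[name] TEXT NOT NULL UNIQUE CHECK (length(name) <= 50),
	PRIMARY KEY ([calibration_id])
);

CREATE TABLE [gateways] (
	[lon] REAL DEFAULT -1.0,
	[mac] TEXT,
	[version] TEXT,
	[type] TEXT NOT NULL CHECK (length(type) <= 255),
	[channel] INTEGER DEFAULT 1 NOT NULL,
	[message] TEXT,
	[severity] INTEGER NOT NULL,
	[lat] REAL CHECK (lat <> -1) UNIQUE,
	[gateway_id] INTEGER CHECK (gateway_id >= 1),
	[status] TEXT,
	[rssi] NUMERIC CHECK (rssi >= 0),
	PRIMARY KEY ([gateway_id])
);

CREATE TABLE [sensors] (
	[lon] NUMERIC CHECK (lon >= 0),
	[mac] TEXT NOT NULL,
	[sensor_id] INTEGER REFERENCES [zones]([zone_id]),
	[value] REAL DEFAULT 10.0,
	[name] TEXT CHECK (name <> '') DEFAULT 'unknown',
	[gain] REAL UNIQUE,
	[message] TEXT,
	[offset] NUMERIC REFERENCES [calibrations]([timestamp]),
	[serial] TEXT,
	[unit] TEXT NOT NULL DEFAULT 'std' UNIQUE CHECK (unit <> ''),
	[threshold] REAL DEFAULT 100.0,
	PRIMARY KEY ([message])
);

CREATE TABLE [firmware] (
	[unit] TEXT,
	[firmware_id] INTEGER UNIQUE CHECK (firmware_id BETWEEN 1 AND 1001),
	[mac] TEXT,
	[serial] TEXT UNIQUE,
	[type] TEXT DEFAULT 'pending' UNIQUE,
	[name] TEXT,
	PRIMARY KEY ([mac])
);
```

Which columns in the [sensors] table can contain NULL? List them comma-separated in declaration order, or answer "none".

- lon: CHECK does not forbid NULL (a CHECK constraint passes when its expression is NULL) → nullable.
- mac: declared NOT NULL → not nullable.
- sensor_id: a foreign key column may be NULL unless separately constrained → nullable.
- value: DEFAULT only fills an omitted column; an explicit NULL is still allowed → nullable.
- name: CHECK does not forbid NULL (a CHECK constraint passes when its expression is NULL) → nullable.
- gain: UNIQUE does not imply NOT NULL → nullable.
- message: part of the PRIMARY KEY, which implies NOT NULL → not nullable.
- offset: a foreign key column may be NULL unless separately constrained → nullable.
- serial: no NOT NULL constraint applies → nullable.
- unit: declared NOT NULL → not nullable.
- threshold: DEFAULT only fills an omitted column; an explicit NULL is still allowed → nullable.

lon, sensor_id, value, name, gain, offset, serial, threshold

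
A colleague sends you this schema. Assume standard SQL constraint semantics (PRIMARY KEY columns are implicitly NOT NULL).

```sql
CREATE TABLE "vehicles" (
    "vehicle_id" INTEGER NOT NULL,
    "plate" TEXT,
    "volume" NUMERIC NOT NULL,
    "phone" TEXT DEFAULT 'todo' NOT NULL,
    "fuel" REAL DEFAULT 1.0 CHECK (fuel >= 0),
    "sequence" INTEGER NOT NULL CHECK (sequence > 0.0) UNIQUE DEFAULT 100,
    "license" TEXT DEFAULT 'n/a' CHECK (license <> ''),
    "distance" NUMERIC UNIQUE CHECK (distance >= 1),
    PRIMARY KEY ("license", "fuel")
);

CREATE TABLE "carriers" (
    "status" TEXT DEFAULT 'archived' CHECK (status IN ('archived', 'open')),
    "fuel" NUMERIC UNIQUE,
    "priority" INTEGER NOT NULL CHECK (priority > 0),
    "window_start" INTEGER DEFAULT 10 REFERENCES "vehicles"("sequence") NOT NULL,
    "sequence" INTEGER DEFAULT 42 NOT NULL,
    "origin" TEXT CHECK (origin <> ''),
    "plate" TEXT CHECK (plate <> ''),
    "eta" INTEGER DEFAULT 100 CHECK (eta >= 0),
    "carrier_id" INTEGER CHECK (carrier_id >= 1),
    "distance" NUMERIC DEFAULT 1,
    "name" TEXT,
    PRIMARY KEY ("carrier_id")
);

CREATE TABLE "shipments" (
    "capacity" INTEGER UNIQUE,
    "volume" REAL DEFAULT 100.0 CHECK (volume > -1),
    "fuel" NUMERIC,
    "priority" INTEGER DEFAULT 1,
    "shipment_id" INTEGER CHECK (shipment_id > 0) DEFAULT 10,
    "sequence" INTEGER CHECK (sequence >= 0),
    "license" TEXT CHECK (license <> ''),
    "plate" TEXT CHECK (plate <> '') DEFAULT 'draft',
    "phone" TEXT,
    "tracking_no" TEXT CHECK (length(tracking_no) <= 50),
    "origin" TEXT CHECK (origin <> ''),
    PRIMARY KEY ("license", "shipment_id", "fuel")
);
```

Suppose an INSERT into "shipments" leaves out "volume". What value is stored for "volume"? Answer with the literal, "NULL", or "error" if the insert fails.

volume has an explicit DEFAULT 100.0.
When the column is omitted from an INSERT, that default is used.

100.0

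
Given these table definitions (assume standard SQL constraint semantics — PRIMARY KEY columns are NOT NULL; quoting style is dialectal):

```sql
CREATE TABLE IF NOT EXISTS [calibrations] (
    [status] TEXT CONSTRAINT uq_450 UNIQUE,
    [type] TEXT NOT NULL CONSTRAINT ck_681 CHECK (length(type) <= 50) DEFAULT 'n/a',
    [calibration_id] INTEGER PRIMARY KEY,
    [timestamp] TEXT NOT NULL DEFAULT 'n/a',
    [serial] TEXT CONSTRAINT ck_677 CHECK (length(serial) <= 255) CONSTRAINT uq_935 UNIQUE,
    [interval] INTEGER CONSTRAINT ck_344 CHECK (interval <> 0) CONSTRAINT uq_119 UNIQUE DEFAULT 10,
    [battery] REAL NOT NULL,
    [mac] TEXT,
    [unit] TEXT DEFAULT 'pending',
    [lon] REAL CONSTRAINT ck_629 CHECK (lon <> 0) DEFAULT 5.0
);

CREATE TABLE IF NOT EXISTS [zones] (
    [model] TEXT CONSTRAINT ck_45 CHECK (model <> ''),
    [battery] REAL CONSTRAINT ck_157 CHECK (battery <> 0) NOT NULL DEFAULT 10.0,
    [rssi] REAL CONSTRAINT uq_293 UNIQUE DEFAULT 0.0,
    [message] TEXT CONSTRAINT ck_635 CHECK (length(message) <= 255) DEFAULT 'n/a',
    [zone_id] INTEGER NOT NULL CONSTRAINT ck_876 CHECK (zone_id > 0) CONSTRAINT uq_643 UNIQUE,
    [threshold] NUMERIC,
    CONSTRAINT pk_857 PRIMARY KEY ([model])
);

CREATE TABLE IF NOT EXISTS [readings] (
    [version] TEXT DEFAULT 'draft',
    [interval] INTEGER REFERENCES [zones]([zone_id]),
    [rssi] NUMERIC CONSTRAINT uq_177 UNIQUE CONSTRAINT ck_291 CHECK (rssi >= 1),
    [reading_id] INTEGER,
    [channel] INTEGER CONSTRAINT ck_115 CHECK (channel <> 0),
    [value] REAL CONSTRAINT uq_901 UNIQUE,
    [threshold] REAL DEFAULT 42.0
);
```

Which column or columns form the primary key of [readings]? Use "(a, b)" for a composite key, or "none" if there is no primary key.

No column is declared PRIMARY KEY inline, and there is no table-level PRIMARY KEY clause in readings.

none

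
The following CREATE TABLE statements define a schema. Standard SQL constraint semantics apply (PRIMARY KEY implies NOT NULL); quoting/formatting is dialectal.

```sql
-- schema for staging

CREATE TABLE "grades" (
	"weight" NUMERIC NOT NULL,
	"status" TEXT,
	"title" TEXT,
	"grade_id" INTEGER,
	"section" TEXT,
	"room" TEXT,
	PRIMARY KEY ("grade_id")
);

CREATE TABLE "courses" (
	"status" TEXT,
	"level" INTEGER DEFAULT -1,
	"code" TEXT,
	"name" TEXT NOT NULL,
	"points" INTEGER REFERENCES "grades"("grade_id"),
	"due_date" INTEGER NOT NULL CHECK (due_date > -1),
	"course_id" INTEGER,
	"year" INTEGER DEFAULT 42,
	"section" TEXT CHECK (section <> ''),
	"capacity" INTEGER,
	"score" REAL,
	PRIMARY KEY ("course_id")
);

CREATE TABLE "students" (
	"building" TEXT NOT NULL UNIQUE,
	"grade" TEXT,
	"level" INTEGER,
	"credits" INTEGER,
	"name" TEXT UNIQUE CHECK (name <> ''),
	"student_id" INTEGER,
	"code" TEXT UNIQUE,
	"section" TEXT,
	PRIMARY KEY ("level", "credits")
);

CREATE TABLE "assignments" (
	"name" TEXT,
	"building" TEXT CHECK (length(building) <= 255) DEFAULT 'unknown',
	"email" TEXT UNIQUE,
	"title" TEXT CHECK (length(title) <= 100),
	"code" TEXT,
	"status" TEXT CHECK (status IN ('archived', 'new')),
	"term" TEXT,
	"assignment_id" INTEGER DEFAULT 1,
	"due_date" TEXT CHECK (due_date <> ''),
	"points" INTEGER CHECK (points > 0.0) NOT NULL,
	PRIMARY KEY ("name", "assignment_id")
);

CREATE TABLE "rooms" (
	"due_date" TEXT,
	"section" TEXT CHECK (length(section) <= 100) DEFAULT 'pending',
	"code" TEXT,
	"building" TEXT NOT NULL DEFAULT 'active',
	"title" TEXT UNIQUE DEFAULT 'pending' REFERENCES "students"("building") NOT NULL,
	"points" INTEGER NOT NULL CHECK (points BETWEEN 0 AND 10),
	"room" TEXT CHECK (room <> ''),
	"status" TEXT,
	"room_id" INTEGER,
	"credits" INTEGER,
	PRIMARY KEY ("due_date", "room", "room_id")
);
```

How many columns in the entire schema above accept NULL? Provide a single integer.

28

grades: 4 nullable (status, title, section, room — PK (grade_id) and explicit NOT NULL columns excluded).
courses: 8 nullable (status, level, code, points, year, section, capacity, score — PK (course_id) and explicit NOT NULL columns excluded).
students: 5 nullable (grade, name, student_id, code, section — PK (level, credits) and explicit NOT NULL columns excluded).
assignments: 7 nullable (building, email, title, code, status, term, due_date — PK (name, assignment_id) and explicit NOT NULL columns excluded).
rooms: 4 nullable (section, code, status, credits — PK (due_date, room, room_id) and explicit NOT NULL columns excluded).
Total: 4 + 8 + 5 + 7 + 4 = 28.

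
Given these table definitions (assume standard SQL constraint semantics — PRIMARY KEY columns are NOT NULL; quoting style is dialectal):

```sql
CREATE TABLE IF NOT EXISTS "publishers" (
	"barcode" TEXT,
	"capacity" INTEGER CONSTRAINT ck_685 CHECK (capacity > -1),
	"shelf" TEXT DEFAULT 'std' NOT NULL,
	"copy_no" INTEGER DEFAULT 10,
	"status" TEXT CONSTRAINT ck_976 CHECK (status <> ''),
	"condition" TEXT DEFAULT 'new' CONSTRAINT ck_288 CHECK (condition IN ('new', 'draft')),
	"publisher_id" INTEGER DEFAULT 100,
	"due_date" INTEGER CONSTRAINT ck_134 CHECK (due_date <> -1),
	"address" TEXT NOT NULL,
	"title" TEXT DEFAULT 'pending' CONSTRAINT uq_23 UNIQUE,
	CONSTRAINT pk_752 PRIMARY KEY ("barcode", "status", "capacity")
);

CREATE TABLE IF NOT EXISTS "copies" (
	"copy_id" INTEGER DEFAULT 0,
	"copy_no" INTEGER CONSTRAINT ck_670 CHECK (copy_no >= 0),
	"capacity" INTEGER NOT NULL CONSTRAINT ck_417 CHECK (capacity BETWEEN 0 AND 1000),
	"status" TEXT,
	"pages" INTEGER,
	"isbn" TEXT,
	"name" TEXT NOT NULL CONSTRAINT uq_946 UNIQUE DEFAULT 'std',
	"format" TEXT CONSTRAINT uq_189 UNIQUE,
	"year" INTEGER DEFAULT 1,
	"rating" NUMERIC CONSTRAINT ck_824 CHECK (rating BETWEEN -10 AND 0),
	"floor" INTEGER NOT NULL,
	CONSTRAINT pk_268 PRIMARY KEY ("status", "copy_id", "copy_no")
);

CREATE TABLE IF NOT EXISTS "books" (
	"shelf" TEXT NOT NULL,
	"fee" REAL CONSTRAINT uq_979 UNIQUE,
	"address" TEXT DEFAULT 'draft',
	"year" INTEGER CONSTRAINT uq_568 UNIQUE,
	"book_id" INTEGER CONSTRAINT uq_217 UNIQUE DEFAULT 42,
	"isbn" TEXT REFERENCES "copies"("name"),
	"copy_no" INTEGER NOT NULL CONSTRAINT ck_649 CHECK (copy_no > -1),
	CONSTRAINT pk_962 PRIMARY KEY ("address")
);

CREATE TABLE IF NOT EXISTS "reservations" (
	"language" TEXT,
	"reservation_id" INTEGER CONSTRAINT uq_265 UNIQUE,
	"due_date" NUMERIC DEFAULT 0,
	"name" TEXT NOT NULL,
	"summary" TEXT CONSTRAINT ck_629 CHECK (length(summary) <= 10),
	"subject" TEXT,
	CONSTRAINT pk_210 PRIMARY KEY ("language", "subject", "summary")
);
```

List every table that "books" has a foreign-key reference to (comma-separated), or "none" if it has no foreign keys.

copies

- isbn REFERENCES copies(name).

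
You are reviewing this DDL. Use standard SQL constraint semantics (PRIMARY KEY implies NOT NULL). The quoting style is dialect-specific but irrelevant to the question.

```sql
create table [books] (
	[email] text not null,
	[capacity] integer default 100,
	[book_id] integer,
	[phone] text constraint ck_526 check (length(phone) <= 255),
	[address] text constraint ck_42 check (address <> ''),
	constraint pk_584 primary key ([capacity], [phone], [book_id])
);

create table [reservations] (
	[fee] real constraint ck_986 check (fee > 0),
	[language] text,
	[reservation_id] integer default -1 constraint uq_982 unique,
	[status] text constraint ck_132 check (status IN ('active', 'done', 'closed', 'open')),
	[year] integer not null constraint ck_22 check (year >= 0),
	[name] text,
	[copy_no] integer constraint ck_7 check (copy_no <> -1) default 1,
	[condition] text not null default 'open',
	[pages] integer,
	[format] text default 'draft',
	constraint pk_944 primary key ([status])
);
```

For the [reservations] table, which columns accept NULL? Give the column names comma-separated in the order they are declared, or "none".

- fee: CHECK does not forbid NULL (a CHECK constraint passes when its expression is NULL) → nullable.
- language: no NOT NULL constraint applies → nullable.
- reservation_id: UNIQUE does not imply NOT NULL → nullable.
- status: part of the PRIMARY KEY, which implies NOT NULL → not nullable.
- year: declared NOT NULL → not nullable.
- name: no NOT NULL constraint applies → nullable.
- copy_no: CHECK does not forbid NULL (a CHECK constraint passes when its expression is NULL) → nullable.
- condition: declared NOT NULL → not nullable.
- pages: no NOT NULL constraint applies → nullable.
- format: DEFAULT only fills an omitted column; an explicit NULL is still allowed → nullable.

fee, language, reservation_id, name, copy_no, pages, format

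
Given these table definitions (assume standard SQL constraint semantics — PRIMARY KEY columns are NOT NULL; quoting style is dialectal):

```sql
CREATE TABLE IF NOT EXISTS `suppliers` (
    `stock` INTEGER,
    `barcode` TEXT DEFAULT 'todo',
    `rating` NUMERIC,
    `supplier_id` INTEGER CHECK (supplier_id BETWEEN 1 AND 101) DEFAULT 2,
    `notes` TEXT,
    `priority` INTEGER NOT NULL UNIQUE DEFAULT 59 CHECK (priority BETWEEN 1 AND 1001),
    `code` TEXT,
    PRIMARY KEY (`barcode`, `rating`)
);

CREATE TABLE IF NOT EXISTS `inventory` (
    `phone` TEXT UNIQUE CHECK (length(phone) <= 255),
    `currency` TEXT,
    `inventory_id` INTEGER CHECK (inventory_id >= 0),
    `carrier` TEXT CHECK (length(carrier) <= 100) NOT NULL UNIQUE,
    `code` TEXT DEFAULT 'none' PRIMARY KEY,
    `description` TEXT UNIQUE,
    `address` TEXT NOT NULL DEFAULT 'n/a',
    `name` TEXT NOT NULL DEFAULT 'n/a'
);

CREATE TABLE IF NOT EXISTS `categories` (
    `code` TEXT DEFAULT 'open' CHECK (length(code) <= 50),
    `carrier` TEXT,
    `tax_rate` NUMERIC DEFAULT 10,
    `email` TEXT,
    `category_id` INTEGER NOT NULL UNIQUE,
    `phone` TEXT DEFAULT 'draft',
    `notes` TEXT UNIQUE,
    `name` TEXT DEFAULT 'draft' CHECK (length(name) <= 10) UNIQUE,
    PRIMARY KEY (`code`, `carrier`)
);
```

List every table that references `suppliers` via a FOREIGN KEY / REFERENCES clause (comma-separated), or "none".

none

No REFERENCES clause anywhere in the schema names suppliers.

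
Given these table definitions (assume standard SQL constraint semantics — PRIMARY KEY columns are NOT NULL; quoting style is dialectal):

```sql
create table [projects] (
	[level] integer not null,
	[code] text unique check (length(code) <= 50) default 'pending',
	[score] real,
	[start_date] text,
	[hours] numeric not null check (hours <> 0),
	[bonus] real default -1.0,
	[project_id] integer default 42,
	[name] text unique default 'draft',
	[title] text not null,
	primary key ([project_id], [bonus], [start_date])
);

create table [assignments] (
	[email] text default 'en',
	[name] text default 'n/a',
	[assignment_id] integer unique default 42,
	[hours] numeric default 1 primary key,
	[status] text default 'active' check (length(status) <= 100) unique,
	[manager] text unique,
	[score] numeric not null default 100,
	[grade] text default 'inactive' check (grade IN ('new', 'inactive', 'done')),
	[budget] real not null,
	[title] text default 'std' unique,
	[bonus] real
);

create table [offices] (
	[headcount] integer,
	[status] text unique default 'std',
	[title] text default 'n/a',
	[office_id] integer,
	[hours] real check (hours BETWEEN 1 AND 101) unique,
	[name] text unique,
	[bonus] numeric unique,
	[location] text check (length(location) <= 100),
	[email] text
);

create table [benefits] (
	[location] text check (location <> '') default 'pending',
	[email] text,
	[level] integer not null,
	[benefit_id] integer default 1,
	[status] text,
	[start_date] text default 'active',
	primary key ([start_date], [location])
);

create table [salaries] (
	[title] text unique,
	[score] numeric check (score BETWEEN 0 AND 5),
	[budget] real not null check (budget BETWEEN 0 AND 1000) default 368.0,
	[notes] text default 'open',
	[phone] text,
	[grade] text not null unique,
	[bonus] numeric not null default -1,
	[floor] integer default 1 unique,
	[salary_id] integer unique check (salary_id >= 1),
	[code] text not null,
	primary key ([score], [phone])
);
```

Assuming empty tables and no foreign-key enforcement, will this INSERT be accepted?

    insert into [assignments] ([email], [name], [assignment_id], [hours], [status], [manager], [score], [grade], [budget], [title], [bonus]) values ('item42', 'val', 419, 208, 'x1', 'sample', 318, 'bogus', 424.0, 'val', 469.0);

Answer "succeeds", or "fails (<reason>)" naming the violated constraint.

The value 'bogus' for grade violates CHECK (grade IN ('new', 'inactive', 'done')).

fails (CHECK on grade)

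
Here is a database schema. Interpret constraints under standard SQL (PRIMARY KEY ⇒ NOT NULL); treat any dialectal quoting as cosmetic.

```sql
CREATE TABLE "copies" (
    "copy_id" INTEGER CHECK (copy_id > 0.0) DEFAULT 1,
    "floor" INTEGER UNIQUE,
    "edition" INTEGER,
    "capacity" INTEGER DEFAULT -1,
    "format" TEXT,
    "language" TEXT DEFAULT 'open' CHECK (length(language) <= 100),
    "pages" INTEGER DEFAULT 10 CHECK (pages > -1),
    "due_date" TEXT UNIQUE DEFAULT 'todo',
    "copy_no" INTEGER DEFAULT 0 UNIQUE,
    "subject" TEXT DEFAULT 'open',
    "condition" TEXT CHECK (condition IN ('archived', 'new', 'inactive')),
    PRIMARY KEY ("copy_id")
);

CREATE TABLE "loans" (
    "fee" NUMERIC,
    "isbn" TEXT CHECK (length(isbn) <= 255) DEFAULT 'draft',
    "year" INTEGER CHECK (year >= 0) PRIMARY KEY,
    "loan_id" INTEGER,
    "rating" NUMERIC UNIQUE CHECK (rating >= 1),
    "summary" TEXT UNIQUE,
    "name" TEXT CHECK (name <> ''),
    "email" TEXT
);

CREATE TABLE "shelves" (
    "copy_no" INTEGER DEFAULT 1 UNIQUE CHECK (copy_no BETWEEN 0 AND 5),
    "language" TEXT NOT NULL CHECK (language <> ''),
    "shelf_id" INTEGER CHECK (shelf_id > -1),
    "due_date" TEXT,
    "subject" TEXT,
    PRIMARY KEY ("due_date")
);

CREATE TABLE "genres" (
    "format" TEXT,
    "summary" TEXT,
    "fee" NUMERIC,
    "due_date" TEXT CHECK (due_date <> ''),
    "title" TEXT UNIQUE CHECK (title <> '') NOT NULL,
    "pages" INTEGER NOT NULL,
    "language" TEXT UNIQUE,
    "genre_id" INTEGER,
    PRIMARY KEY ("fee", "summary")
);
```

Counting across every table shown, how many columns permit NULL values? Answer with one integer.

24

copies: 10 nullable (floor, edition, capacity, format, language, pages, due_date, copy_no, subject, condition — PK (copy_id) and explicit NOT NULL columns excluded).
loans: 7 nullable (fee, isbn, loan_id, rating, summary, name, email — PK (year) and explicit NOT NULL columns excluded).
shelves: 3 nullable (copy_no, shelf_id, subject — PK (due_date) and explicit NOT NULL columns excluded).
genres: 4 nullable (format, due_date, language, genre_id — PK (fee, summary) and explicit NOT NULL columns excluded).
Total: 10 + 7 + 3 + 4 = 24.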